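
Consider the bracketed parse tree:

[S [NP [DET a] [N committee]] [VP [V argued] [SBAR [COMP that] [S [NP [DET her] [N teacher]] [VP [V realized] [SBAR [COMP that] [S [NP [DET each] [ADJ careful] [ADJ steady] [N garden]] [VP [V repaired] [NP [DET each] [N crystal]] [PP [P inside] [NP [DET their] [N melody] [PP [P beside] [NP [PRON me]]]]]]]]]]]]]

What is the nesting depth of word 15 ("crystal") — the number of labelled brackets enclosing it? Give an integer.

10

Path from the root down to the word: S → VP → SBAR → S → VP → SBAR → S → VP → NP → N. That is 10 enclosing brackets.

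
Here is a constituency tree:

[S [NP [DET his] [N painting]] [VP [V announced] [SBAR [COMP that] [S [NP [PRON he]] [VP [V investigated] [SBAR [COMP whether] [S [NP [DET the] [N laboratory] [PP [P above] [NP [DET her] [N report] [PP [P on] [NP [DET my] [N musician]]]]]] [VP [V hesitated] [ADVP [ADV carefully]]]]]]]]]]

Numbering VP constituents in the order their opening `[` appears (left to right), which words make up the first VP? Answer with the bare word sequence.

In left-to-right order the VP constituents are "announced that he investigated whether the laboratory above her report on my musician hesitated carefully"; "investigated whether the laboratory above her report on my musician hesitated carefully"; "hesitated carefully". Number 1 is "announced that he investigated whether the laboratory above her report on my musician hesitated carefully".

announced that he investigated whether the laboratory above her report on my musician hesitated carefully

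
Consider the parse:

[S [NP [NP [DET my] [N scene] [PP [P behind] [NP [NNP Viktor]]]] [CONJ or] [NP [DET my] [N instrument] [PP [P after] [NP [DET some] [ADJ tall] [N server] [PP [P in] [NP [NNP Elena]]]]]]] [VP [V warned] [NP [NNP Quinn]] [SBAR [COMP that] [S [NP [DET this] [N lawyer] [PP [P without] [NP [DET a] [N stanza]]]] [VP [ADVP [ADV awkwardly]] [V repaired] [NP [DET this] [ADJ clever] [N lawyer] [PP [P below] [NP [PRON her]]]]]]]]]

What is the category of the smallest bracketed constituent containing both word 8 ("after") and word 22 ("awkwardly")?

The smallest bracket enclosing both words is [S my scene behind Viktor or my instrument after some tall server in Elena warned Quinn that this lawyer without a stanza awkwardly repaired this clever lawyer below her], so the label is S.

S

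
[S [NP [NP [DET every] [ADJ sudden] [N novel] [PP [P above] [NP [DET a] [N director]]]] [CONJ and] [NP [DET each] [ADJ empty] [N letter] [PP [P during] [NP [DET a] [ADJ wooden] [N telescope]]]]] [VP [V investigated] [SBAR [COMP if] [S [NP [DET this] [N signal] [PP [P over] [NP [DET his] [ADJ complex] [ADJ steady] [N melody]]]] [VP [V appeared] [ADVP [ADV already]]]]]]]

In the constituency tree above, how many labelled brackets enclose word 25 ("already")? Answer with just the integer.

The word sits inside ADV, which is inside ADVP, inside VP, inside S, inside SBAR, inside VP, inside S — 7 brackets in all.

7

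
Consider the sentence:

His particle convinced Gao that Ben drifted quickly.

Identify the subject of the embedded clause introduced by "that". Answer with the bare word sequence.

Ben

The subject of the embedded clause introduced by "that" is the NP immediately before the verb "drifted": "Ben".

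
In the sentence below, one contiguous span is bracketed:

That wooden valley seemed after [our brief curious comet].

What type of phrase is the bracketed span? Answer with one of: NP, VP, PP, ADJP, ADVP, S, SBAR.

"comet" is the head of the bracketed span, so the span is a noun phrase: NP.

NP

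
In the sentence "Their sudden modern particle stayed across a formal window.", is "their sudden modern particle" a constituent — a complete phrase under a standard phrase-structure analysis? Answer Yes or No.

Yes

The sequence corresponds to a single NP node — the noun phrase "their sudden modern particle".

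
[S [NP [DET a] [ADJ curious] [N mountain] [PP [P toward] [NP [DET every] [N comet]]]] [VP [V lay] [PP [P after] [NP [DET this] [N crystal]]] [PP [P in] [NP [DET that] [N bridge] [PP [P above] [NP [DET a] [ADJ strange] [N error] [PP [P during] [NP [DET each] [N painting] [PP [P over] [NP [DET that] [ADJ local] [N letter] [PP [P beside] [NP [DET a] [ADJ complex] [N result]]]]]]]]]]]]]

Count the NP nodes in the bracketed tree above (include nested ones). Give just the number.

8

Scanning left to right, an opening `[NP` appears at word positions 1, 5, 9, 12, 15, 19, 22, 26 — 8 in total.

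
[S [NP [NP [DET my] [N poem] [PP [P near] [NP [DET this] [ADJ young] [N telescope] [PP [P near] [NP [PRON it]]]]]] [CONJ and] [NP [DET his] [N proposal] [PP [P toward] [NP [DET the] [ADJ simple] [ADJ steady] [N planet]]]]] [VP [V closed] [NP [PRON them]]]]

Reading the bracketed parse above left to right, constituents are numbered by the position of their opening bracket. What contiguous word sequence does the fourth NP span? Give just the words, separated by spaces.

Opening `[NP` markers occur at word positions 1, 1, 4, 8, 10, 13, 18; the fourth of these opens the constituent [NP it].

it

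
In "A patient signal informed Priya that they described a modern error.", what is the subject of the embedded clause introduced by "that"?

they

In the embedded clause introduced by "that" the verb is "described"; the NP preceding it, "they", is the subject.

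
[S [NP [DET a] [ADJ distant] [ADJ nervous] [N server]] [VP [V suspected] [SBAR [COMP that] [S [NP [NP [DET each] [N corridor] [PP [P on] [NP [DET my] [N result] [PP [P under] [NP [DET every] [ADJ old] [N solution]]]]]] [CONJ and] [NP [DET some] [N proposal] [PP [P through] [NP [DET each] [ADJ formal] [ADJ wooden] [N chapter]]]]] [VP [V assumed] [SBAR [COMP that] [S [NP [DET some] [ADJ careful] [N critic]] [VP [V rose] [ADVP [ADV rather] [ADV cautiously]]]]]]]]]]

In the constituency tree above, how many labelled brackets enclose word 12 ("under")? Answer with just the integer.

10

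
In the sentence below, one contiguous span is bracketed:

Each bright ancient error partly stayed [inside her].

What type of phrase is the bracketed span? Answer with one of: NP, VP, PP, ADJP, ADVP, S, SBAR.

The bracketed span "inside her" is headed by "inside", making it a prepositional phrase (PP).

PP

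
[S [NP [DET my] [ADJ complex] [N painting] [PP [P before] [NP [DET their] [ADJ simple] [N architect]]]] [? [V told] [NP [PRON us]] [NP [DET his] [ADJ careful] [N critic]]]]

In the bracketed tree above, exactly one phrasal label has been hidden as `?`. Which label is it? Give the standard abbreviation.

VP

The `?` node immediately contains: V 'told', NP, NP. That is the internal structure of a verb phrase, so the label is VP.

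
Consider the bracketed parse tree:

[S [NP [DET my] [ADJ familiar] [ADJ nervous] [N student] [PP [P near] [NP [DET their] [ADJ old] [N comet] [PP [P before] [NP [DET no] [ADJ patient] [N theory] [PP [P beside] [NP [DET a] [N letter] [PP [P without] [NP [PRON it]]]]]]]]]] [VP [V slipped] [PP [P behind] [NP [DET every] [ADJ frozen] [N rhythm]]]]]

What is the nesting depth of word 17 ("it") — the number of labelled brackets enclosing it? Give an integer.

11

Path from the root down to the word: S → NP → PP → NP → PP → NP → PP → NP → PP → NP → PRON. That is 11 enclosing brackets.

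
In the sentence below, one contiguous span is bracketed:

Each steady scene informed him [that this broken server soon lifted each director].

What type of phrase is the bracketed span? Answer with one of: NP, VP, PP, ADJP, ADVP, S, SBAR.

SBAR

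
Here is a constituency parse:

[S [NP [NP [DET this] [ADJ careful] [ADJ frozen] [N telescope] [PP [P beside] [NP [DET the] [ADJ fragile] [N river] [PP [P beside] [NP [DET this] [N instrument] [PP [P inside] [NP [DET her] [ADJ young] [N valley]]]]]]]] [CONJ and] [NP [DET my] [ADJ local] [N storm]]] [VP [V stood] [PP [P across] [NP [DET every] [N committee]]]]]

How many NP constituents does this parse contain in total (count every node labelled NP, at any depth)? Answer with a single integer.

7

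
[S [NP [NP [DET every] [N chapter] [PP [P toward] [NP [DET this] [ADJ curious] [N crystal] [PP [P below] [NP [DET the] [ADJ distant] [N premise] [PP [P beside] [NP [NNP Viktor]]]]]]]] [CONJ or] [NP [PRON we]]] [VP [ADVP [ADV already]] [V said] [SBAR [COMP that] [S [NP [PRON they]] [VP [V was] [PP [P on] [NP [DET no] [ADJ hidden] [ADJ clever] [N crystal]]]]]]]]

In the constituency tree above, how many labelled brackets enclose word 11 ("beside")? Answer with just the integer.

9

Counting open brackets not yet closed at "beside": [S [NP [NP [PP [NP [PP [NP [PP [P = 9.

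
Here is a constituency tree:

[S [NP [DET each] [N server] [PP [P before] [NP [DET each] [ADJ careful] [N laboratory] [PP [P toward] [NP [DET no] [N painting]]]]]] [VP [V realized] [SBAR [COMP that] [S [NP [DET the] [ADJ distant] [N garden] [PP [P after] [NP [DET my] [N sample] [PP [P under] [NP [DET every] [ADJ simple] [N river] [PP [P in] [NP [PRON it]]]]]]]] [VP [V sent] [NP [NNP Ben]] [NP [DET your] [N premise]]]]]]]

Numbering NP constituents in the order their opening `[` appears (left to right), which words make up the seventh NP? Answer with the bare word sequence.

Opening `[NP` markers occur at word positions 1, 4, 8, 12, 16, 19, 23, 25, 26; the seventh of these opens the constituent [NP it].

it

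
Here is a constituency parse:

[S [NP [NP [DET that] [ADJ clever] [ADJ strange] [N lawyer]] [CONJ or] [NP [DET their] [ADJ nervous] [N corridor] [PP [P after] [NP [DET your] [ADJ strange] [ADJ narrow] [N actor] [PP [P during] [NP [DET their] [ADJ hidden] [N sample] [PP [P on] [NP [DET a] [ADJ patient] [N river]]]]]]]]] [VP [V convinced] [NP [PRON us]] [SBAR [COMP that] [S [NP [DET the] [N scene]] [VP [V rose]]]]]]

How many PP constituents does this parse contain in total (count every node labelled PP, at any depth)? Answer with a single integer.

Scanning left to right, an opening `[PP` appears at word positions 9, 14, 18 — 3 in total.

3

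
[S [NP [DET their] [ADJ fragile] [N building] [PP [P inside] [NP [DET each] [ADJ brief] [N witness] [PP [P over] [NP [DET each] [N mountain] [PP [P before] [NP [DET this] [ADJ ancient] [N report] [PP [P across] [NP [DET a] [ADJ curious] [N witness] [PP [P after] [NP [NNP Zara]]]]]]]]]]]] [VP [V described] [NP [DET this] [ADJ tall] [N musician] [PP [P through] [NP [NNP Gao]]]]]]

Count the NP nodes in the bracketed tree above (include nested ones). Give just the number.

Scanning left to right, an opening `[NP` appears at word positions 1, 5, 9, 12, 16, 20, 22, 26 — 8 in total.

8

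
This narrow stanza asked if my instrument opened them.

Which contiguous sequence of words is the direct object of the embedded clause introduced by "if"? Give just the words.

them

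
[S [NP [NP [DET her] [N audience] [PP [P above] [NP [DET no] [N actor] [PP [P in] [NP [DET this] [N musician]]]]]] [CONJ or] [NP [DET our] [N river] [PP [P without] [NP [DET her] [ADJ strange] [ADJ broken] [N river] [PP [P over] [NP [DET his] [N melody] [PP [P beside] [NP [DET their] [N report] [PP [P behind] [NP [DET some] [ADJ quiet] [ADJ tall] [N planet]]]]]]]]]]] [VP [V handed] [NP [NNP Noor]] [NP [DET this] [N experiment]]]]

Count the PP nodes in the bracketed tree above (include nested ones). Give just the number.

6

Listing each PP by its span: [PP above no actor in this musician]; [PP in this musician]; [PP without her strange broken river over his melody beside their report behind some quiet tall planet]; [PP over his melody beside their report behind some quiet tall planet]; [PP beside their report behind some quiet tall planet]; [PP behind some quiet tall planet] — that makes 6.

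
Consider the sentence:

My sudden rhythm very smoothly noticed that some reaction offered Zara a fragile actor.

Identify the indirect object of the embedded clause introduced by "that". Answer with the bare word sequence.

Zara

The verb of the embedded clause introduced by "that" is "offered"; its indirect object is the NP "Zara".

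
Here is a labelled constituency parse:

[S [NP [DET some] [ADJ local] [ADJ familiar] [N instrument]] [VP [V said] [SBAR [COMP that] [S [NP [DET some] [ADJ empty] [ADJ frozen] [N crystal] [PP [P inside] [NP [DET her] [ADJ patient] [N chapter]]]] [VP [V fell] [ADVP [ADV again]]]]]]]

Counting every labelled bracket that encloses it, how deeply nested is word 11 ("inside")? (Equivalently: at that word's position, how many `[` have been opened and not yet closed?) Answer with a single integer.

The word sits inside P, which is inside PP, inside NP, inside S, inside SBAR, inside VP, inside S — 7 brackets in all.

7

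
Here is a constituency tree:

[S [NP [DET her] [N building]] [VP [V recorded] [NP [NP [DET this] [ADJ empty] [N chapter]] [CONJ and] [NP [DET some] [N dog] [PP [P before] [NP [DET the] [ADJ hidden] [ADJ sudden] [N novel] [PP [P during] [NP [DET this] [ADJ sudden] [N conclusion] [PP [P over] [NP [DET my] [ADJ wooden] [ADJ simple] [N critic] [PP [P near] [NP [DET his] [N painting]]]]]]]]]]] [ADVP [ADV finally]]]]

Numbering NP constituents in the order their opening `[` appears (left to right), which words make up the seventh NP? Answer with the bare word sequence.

my wooden simple critic near his painting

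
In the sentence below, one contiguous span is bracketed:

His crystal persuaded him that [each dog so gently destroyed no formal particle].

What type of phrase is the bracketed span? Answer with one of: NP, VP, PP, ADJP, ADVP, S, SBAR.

S

The bracketed span "each dog so gently destroyed no formal particle" is headed by "destroyed", making it a clause (S).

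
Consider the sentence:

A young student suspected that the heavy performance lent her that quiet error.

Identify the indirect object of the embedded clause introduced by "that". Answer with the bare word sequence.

Within the embedded clause introduced by "that", the indirect object of "lent" is "her".

her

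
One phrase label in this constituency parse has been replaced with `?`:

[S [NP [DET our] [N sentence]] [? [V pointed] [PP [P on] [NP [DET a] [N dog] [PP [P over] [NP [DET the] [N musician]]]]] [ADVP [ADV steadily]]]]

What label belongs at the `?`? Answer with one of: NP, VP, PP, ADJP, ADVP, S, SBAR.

VP

Looking at what the `?` directly dominates — V 'pointed', PP, ADVP — this is a verb phrase (VP).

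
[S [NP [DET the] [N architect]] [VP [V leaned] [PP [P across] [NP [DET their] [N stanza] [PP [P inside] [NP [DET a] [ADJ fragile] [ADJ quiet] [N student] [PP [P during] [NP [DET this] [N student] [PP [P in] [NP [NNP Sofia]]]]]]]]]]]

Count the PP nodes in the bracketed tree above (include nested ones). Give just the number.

4

Scanning left to right, an opening `[PP` appears at word positions 4, 7, 12, 15 — 4 in total.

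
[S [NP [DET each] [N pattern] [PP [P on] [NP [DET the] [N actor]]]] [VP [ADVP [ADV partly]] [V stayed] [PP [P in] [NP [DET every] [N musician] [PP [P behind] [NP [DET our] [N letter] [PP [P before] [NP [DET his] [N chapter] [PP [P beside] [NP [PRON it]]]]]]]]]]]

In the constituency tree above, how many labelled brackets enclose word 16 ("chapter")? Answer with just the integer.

9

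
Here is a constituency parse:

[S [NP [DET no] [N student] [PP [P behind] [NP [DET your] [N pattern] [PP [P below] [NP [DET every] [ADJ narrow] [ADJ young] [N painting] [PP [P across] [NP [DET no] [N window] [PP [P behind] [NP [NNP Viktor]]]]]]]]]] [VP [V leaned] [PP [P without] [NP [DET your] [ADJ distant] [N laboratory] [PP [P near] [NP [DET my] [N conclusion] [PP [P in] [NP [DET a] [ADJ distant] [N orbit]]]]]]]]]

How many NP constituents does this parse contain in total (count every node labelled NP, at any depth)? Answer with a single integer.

8

The NP constituents are: [NP no student behind your pattern below every narrow young painting across no window behind Viktor]; [NP your pattern below every narrow young painting across no window behind Viktor]; [NP every narrow young painting across no window behind Viktor]; [NP no window behind Viktor]; [NP Viktor]; [NP your distant laboratory near my conclusion in a distant orbit] …. Total: 8.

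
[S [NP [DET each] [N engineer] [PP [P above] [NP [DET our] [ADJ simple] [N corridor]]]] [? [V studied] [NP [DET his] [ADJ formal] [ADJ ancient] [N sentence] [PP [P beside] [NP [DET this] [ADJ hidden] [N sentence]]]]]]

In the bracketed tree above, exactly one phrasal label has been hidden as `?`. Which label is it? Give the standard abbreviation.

The `?` node immediately contains: V 'studied', NP. That is the internal structure of a verb phrase, so the label is VP.

VP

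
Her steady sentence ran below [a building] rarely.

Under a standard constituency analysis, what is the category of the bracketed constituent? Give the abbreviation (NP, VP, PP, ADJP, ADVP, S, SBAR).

The bracketed span "a building" is headed by "building", making it a noun phrase (NP).

NP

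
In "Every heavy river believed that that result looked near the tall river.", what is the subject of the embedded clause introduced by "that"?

that result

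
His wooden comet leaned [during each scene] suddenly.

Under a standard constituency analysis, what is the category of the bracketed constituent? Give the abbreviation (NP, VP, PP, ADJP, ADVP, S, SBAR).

PP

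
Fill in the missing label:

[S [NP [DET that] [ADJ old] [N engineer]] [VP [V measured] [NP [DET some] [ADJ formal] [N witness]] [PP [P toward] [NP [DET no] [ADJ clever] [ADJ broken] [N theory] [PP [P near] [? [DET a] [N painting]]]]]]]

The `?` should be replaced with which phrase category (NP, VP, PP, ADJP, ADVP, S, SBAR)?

NP

The `?` node immediately contains: DET 'a', N 'painting'. That is the internal structure of a noun phrase, so the label is NP.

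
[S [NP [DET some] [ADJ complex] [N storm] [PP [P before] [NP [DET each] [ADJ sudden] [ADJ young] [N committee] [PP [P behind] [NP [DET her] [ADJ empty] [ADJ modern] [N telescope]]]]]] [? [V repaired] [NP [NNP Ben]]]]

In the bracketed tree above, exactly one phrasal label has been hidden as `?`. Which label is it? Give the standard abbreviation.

VP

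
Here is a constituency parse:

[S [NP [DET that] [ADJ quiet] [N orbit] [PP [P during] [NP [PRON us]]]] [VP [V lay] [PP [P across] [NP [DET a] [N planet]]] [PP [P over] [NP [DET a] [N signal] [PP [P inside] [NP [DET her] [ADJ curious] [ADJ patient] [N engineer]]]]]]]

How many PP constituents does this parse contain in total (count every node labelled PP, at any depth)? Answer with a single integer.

4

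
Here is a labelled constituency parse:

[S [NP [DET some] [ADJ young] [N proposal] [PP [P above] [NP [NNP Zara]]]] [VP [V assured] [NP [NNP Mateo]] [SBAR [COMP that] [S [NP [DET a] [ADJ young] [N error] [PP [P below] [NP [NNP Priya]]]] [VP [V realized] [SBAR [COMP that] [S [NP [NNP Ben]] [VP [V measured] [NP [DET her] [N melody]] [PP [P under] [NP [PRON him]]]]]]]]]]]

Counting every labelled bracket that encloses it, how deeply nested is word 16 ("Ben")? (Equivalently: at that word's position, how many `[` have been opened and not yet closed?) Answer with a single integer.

Path from the root down to the word: S → VP → SBAR → S → VP → SBAR → S → NP → NNP. That is 9 enclosing brackets.

9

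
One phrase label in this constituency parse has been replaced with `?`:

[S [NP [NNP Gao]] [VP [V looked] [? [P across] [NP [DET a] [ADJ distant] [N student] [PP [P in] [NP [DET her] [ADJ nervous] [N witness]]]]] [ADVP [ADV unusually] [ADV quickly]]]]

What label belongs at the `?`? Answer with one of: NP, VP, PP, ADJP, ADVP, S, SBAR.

PP

Looking at what the `?` directly dominates — P 'across', NP — this is a prepositional phrase (PP).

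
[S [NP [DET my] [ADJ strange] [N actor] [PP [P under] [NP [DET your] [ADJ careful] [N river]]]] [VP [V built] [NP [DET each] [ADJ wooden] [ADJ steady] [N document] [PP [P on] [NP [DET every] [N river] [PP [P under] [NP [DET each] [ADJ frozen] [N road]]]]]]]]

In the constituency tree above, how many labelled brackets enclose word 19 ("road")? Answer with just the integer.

Path from the root down to the word: S → VP → NP → PP → NP → PP → NP → N. That is 8 enclosing brackets.

8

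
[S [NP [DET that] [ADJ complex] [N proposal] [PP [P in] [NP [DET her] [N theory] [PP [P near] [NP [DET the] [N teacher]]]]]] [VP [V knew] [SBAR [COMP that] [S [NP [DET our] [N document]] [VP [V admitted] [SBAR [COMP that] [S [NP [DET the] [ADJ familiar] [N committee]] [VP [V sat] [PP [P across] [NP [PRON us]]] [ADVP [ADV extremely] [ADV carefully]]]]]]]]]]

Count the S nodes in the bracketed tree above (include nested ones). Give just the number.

3

Scanning left to right, an opening `[S` appears at word positions 1, 12, 16 — 3 in total.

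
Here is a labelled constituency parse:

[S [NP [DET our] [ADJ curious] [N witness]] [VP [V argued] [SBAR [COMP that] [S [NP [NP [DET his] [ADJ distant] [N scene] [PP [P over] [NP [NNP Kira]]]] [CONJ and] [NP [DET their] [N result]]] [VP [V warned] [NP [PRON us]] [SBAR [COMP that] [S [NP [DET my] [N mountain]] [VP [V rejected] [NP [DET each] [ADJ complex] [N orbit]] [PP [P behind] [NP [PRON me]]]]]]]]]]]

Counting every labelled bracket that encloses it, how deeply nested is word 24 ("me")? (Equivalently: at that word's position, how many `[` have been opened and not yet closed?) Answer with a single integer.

Path from the root down to the word: S → VP → SBAR → S → VP → SBAR → S → VP → PP → NP → PRON. That is 11 enclosing brackets.

11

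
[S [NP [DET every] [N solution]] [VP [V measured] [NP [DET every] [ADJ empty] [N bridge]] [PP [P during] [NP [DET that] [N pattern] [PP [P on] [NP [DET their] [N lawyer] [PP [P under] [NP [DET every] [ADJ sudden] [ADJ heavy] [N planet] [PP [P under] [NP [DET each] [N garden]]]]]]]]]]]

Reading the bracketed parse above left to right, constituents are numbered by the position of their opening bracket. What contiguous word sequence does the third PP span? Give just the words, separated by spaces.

Opening `[PP` markers occur at word positions 7, 10, 13, 18; the third of these opens the constituent [PP under every sudden heavy planet under each garden].

under every sudden heavy planet under each garden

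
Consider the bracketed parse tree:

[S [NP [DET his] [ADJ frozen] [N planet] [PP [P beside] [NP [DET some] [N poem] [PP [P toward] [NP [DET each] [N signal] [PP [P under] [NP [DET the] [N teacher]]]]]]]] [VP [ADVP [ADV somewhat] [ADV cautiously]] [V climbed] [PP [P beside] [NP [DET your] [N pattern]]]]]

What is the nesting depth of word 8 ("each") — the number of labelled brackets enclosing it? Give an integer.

7

The word sits inside DET, which is inside NP, inside PP, inside NP, inside PP, inside NP, inside S — 7 brackets in all.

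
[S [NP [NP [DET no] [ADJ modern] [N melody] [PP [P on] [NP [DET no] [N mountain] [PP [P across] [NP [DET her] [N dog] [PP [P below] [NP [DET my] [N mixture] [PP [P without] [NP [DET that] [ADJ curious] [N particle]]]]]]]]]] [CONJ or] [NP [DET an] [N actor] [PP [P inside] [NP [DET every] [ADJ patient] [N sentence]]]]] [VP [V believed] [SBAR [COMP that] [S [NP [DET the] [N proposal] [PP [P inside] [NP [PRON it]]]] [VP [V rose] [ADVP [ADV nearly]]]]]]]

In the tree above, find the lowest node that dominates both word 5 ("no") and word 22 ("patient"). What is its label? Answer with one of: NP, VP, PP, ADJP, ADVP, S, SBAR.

Word 5 lies under S → NP → NP → PP → NP → DET; word 22 lies under S → NP → NP → PP → NP → ADJ. The lowest shared node is the NP.

NP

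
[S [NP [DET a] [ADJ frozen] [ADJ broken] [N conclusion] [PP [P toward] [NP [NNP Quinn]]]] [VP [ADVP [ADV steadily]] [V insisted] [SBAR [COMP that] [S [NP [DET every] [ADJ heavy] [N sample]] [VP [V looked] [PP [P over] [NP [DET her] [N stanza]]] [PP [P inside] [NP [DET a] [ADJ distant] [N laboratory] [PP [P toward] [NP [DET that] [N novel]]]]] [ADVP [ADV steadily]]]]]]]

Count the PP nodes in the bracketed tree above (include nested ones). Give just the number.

4

Listing each PP by its span: [PP toward Quinn]; [PP over her stanza]; [PP inside a distant laboratory toward that novel]; [PP toward that novel] — that makes 4.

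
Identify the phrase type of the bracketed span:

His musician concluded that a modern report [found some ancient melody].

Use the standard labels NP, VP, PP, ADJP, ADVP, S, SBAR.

The span is built around the verb "found" — a verb phrase (VP).

VP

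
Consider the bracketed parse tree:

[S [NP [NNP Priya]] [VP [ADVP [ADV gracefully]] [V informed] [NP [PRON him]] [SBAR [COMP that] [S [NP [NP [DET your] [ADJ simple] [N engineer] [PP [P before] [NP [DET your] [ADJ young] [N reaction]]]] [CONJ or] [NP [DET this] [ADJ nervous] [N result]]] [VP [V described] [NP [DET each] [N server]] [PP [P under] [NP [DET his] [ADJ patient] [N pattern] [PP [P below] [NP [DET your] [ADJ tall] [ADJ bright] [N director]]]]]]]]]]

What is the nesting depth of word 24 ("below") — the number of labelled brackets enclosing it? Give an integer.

The word sits inside P, which is inside PP, inside NP, inside PP, inside VP, inside S, inside SBAR, inside VP, inside S — 9 brackets in all.

9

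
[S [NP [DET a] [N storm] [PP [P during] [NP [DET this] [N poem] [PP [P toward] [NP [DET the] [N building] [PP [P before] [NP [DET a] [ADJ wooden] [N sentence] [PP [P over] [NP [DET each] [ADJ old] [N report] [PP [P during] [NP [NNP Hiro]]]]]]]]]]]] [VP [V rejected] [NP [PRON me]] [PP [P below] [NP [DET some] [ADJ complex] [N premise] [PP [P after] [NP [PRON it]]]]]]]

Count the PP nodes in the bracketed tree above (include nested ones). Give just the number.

7

The PP constituents are: [PP during this poem toward the building before a wooden sentence over each old report during Hiro]; [PP toward the building before a wooden sentence over each old report during Hiro]; [PP before a wooden sentence over each old report during Hiro]; [PP over each old report during Hiro]; [PP during Hiro]; [PP below some complex premise after it] …. Total: 7.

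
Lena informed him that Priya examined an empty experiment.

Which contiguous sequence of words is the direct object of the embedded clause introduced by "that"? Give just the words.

Within the embedded clause introduced by "that", the direct object of "examined" is "an empty experiment".

an empty experiment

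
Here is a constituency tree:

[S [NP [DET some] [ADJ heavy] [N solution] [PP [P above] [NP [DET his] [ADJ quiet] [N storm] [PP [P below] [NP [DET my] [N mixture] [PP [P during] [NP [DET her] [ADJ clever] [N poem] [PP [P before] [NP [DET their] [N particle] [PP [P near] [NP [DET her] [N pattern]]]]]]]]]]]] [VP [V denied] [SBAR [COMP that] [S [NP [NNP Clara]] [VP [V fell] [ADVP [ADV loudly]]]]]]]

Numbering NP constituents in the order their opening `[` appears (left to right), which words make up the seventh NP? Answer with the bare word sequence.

Opening `[NP` markers occur at word positions 1, 5, 9, 12, 16, 19, 23; the seventh of these opens the constituent [NP Clara].

Clara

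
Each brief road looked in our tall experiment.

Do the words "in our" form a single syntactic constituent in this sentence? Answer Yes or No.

"in" belongs to the preposition "in" while "our" belongs to the noun phrase "our tall experiment"; a span that runs across that boundary is not a single phrase.

No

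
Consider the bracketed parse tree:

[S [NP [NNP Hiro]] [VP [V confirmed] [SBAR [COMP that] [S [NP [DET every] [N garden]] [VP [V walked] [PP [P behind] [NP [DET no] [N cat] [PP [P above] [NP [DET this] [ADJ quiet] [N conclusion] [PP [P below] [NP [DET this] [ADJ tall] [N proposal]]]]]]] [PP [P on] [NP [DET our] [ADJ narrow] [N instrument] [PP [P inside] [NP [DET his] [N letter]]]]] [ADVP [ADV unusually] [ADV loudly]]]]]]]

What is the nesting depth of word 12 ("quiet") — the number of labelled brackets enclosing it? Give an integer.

10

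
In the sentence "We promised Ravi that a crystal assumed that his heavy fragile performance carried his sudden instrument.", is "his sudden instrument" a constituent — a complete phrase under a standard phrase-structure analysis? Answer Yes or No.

Yes

These words form the whole noun phrase headed by "instrument", so yes — one constituent.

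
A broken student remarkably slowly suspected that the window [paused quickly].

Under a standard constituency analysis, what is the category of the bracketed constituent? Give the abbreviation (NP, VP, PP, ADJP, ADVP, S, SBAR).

"paused" is the head of the bracketed span, so the span is a verb phrase: VP.

VP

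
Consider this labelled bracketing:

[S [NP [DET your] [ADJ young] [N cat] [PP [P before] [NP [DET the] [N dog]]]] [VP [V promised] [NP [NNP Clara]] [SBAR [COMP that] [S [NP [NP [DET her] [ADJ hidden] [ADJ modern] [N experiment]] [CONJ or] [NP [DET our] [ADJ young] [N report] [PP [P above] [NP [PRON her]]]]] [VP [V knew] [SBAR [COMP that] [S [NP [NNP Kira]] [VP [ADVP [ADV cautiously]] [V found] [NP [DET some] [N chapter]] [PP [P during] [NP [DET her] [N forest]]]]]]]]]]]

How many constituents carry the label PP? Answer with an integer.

3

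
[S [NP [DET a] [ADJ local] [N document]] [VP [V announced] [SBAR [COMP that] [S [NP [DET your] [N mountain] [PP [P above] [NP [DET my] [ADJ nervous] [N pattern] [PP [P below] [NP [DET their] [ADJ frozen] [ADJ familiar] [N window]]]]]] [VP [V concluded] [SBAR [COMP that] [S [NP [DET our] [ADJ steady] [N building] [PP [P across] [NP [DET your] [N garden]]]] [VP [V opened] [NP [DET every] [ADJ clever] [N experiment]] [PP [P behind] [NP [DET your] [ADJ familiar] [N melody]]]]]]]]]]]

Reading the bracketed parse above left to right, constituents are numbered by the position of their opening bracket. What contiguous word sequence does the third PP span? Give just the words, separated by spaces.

across your garden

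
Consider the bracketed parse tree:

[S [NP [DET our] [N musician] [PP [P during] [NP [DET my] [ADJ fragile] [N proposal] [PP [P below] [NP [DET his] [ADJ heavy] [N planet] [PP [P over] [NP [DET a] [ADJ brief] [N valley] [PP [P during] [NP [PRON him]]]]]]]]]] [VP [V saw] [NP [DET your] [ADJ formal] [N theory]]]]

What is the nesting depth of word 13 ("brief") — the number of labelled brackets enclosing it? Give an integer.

9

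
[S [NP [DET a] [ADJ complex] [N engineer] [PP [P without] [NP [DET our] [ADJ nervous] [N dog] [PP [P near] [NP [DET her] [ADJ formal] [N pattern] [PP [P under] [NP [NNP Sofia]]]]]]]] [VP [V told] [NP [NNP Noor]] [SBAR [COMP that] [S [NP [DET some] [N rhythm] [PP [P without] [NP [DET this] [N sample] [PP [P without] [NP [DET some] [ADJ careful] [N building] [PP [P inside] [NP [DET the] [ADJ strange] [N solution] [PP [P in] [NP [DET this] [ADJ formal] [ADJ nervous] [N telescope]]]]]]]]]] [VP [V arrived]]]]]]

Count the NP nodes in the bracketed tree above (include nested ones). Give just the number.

10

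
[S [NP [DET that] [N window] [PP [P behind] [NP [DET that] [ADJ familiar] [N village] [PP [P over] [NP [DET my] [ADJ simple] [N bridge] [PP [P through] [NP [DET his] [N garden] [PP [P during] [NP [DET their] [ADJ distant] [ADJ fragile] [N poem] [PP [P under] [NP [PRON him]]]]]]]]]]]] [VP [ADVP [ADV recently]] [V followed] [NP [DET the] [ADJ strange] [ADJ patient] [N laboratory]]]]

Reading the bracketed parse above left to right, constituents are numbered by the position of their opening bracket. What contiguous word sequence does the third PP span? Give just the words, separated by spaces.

through his garden during their distant fragile poem under him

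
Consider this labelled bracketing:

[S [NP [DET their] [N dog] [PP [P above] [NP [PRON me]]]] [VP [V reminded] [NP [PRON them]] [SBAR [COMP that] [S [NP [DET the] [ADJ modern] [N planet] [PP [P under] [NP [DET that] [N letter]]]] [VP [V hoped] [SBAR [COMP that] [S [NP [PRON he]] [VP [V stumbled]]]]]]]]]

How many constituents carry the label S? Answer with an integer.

3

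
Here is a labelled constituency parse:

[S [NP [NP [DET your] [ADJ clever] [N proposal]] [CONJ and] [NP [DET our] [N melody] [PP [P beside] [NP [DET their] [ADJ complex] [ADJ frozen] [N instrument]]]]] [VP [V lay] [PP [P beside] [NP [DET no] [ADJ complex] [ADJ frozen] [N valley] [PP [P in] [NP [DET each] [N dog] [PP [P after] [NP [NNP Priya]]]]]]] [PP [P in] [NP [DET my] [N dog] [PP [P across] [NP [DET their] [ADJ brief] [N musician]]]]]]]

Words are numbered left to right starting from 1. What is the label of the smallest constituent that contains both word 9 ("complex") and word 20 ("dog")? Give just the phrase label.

S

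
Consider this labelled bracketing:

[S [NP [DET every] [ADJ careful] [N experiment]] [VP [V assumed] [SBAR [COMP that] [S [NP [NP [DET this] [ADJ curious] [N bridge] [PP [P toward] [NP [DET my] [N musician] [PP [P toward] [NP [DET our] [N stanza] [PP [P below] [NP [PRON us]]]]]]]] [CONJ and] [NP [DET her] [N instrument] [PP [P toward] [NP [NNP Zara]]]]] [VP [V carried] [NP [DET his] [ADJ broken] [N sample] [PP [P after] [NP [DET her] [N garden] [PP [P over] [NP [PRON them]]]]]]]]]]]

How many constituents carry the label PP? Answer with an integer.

6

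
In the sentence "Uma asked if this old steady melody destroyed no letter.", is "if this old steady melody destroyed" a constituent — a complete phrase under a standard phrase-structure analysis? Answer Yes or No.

No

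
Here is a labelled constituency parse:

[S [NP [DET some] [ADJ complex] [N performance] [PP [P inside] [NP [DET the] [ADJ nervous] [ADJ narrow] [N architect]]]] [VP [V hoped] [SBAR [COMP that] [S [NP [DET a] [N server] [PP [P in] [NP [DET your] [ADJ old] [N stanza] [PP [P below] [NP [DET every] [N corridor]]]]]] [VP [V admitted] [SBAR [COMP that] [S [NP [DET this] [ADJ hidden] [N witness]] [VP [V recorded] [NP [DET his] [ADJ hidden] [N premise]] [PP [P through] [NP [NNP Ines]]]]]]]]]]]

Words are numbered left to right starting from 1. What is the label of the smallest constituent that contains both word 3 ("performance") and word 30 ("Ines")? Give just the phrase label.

S

Both words fall inside [S some complex performance inside the nervous narrow architect hoped that a server in your old stanza below every corridor admitted that this hidden witness recorded his hidden premise through Ines] (words 1–30), and no smaller constituent contains them both. Label: S.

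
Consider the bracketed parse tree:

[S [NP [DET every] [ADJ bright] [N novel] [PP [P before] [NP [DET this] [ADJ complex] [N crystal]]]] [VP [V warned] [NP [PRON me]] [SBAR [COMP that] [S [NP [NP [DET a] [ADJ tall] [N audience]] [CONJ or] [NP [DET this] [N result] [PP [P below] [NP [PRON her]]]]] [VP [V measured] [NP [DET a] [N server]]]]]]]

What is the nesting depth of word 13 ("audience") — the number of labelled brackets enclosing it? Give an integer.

Counting open brackets not yet closed at "audience": [S [VP [SBAR [S [NP [NP [N = 7.

7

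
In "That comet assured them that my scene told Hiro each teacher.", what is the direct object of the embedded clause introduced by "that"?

Within the embedded clause introduced by "that", the direct object of "told" is "each teacher".

each teacher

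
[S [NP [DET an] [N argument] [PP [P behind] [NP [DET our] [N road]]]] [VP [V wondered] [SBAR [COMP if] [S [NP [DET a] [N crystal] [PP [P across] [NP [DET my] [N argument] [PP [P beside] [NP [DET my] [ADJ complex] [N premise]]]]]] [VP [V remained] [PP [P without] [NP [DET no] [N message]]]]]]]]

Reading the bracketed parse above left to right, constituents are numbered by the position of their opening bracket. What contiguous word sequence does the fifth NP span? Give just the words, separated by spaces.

my complex premise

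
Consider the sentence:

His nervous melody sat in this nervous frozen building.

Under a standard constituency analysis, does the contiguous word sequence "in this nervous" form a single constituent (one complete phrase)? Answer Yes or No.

"in" belongs to the preposition "in" while "nervous" belongs to the noun phrase "this nervous frozen building"; a span that runs across that boundary is not a single phrase.

No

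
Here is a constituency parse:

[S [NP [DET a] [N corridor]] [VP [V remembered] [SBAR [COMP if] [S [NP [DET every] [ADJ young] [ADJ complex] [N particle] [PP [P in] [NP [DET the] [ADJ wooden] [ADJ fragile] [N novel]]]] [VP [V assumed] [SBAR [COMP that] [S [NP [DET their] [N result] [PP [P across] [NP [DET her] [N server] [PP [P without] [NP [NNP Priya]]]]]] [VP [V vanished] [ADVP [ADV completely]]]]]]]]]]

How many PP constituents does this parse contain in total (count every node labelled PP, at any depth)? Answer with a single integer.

Scanning left to right, an opening `[PP` appears at word positions 9, 18, 21 — 3 in total.

3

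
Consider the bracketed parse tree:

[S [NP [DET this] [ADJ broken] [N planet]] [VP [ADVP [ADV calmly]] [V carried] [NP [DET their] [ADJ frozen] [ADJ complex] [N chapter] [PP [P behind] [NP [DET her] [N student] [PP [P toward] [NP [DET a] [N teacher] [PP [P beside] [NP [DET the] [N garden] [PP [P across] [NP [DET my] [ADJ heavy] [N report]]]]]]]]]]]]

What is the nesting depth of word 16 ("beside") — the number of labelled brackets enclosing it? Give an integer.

9

Counting open brackets not yet closed at "beside": [S [VP [NP [PP [NP [PP [NP [PP [P = 9.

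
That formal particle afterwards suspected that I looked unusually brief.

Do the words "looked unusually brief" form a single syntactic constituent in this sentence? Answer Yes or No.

These words form the whole verb phrase headed by "looked", so yes — one constituent.

Yes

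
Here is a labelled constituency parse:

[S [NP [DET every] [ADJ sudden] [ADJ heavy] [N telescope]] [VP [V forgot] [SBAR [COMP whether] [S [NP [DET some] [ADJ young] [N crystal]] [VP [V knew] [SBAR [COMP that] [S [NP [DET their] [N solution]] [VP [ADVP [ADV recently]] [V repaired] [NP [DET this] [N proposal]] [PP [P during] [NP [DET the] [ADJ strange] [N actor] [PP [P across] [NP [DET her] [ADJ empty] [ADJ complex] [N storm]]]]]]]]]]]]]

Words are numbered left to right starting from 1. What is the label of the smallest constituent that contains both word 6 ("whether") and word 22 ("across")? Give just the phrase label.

SBAR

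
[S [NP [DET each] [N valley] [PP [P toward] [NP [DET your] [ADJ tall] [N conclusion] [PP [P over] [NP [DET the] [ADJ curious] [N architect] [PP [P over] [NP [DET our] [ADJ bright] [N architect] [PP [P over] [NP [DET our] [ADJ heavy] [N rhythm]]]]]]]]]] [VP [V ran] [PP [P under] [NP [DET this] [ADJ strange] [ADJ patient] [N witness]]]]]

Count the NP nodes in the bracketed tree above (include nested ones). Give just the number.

The NP constituents are: [NP each valley toward your tall conclusion over the curious architect over our bright architect over our heavy rhythm]; [NP your tall conclusion over the curious architect over our bright architect over our heavy rhythm]; [NP the curious architect over our bright architect over our heavy rhythm]; [NP our bright architect over our heavy rhythm]; [NP our heavy rhythm]; [NP this strange patient witness]. Total: 6.

6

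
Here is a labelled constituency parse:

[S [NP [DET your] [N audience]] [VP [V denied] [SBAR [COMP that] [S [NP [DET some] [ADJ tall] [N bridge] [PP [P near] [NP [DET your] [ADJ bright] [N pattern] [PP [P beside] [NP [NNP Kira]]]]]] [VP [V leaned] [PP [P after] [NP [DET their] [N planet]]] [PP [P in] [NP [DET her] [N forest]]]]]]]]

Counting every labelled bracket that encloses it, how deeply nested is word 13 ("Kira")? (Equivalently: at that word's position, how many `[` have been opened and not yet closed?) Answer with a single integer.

10

The word sits inside NNP, which is inside NP, inside PP, inside NP, inside PP, inside NP, inside S, inside SBAR, inside VP, inside S — 10 brackets in all.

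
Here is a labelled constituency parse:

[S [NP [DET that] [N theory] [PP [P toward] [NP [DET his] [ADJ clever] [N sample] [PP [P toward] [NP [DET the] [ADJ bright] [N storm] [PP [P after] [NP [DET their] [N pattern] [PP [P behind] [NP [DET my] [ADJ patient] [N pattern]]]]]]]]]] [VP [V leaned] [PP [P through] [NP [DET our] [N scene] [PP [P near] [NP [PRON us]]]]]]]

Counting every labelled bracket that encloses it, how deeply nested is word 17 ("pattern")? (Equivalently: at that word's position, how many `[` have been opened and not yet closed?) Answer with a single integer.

Path from the root down to the word: S → NP → PP → NP → PP → NP → PP → NP → PP → NP → N. That is 11 enclosing brackets.

11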